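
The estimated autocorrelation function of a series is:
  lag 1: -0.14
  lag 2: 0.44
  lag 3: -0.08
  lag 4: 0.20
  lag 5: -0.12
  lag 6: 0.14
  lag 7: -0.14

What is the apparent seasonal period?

The largest autocorrelation is r_2 = 0.44, with a weaker echo at lag 4 (0.20); the remaining lags stay at or below 0.14.
The dominant spike at lag 2 indicates a seasonal period of 2.

2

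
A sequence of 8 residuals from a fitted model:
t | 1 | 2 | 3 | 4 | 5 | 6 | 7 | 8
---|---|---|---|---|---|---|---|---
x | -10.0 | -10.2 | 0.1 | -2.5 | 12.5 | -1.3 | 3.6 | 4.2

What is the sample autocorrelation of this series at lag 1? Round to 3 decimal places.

Mean x̄ = (-10.0 − 10.2 + 0.1 − 2.5 + 12.5 − 1.3 + 3.6 + 4.2)/8 = -0.4500
Numerator Σ_{t=1}^{7}(x_t−x̄)(x_{t+1}−x̄) = 64.4575
Denominator Σ(x_t−x̄)² = 397.2200
r_1 = 64.4575 / 397.2200 = 0.162

0.162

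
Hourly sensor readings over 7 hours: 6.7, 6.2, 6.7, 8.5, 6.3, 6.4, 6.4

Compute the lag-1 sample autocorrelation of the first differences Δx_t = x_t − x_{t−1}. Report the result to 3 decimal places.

-0.411

First differences Δx: -0.5, 0.5, 1.8, -2.2, 0.1, 0.0
Mean of differences = -0.0500
Numerator Σ(Δx_t−Δx̄)(Δx_{t+1}−Δx̄) = -3.5225
Denominator Σ(Δx_t−Δx̄)² = 8.5750
r_1(Δx) = -3.5225 / 8.5750 = -0.411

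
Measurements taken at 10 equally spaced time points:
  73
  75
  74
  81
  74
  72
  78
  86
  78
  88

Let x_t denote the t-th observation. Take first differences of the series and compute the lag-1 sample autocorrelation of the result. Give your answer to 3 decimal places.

-0.462

First differences Δx: 2, -1, 7, -7, -2, 6, 8, -8, 10
Mean of differences = 1.6667
Numerator Σ(Δx_t−Δx̄)(Δx_{t+1}−Δx̄) = -159.7778
Denominator Σ(Δx_t−Δx̄)² = 346.0000
r_1(Δx) = -159.7778 / 346.0000 = -0.462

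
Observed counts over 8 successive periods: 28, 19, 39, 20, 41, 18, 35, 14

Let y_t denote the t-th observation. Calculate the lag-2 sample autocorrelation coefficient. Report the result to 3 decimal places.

Mean ȳ = (28 + 19 + 39 + 20 + 41 + 18 + 35 + 14)/8 = 26.7500
Deviations from mean: 1.2500, -7.7500, 12.2500, -6.7500, 14.2500, -8.7500, 8.2500, -12.7500
Σ(y_t−ȳ)(y_{t+2}−ȳ) = (15.3125) + (52.3125) + (174.5625) + (59.0625) + (117.5625) + (111.5625) = 530.3750
Denominator Σ(y_t−ȳ)² = 767.5000
r_2 = 530.3750 / 767.5000 = 0.691

0.691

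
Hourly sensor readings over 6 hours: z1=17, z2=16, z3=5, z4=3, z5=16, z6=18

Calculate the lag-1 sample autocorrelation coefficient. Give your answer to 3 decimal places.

Mean z̄ = (17 + 16 + 5 + 3 + 16 + 18)/6 = 12.5000
Deviations from mean: 4.5000, 3.5000, -7.5000, -9.5000, 3.5000, 5.5000
Σ(z_t−z̄)(z_{t+1}−z̄) = (15.7500) + (-26.2500) + (71.2500) + (-33.2500) + (19.2500) = 46.7500
Denominator Σ(z_t−z̄)² = 221.5000
r_1 = 46.7500 / 221.5000 = 0.211

0.211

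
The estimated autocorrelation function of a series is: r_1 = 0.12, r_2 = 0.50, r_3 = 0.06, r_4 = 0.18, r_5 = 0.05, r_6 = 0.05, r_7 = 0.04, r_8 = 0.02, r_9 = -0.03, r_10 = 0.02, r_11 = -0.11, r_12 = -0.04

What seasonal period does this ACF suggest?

2

The largest autocorrelation is r_2 = 0.50, with a weaker echo at lag 4 (0.18); the remaining lags stay at or below 0.12.
The dominant spike at lag 2 indicates a seasonal period of 2.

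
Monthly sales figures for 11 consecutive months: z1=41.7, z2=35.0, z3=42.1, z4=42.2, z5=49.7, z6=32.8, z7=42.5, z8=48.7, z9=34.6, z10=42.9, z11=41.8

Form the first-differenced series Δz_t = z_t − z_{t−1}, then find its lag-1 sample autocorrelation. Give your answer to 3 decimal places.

First differences Δz: -6.7, 7.1, 0.1, 7.5, -16.9, 9.7, 6.2, -14.1, 8.3, -1.1
Mean of differences = 0.0100
Numerator Σ(Δz_t−Δz̄)(Δz_{t+1}−Δz̄) = -490.3091
Denominator Σ(Δz_t−Δz̄)² = 838.6090
r_1(Δz) = -490.3091 / 838.6090 = -0.585

-0.585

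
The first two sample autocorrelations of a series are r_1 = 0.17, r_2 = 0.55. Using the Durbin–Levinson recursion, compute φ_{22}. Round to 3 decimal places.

0.537

φ_{22} = (r_2 − r_1²) / (1 − r_1²)
r_1² = (0.17)² = 0.0289
Numerator = 0.55 − 0.0289 = 0.5211; denominator = 1 − 0.0289 = 0.9711
φ_{22} = 0.5211 / 0.9711 = 0.537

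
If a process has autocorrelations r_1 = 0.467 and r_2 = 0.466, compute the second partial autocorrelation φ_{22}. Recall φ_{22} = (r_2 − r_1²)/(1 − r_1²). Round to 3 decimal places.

0.317

φ_{22} = (r_2 − r_1²) / (1 − r_1²)
r_1² = (0.467)² = 0.218089
Numerator = 0.466 − 0.2181 = 0.2479; denominator = 1 − 0.2181 = 0.7819
φ_{22} = 0.2479 / 0.7819 = 0.317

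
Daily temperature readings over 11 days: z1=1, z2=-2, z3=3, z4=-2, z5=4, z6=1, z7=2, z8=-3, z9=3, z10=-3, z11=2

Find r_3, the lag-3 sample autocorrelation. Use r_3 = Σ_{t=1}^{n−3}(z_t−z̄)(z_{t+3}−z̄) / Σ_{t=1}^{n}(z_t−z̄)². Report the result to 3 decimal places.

-0.509

Mean z̄ = (1 − 2 + 3 − 2 + 4 + 1 + 2 − 3 + 3 − 3 + 2)/11 = 0.5455
Numerator Σ_{t=1}^{8}(z_t−z̄)(z_{t+3}−z̄) = -33.9835
Denominator Σ(z_t−z̄)² = 66.7273
r_3 = -33.9835 / 66.7273 = -0.509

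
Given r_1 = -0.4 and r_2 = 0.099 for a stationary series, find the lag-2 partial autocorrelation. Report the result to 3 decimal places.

φ_{22} = (r_2 − r_1²) / (1 − r_1²)
r_1² = (-0.4)² = 0.16
Numerator = 0.099 − 0.1600 = -0.0610; denominator = 1 − 0.1600 = 0.8400
φ_{22} = -0.0610 / 0.8400 = -0.073

-0.073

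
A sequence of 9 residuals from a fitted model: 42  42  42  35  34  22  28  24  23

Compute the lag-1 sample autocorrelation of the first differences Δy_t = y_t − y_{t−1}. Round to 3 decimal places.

First differences Δy: 0, 0, -7, -1, -12, 6, -4, -1
Mean of differences = -2.3750
Numerator Σ(Δy_t−Δȳ)(Δy_{t+1}−Δȳ) = -121.3906
Denominator Σ(Δy_t−Δȳ)² = 201.8750
r_1(Δy) = -121.3906 / 201.8750 = -0.601

-0.601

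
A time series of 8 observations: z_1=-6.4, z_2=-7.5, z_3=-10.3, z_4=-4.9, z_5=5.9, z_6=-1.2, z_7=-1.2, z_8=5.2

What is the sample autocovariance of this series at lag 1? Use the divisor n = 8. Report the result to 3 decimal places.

Mean z̄ = (-6.4 − 7.5 − 10.3 − 4.9 + 5.9 − 1.2 − 1.2 + 5.2)/8 = -2.5500
Deviations: -3.8500, -4.9500, -7.7500, -2.3500, 8.4500, 1.3500, 1.3500, 7.7500
Σ_{t=1}^{7}(z_t−z̄)(z_{t+1}−z̄) = 79.4675
γ_1 = 79.4675 / 8 = 9.933

9.933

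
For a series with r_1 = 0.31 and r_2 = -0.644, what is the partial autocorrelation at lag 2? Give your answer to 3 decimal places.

φ_{22} = (r_2 − r_1²) / (1 − r_1²)
r_1² = (0.31)² = 0.0961
Numerator = -0.644 − 0.0961 = -0.7401; denominator = 1 − 0.0961 = 0.9039
φ_{22} = -0.7401 / 0.9039 = -0.819

-0.819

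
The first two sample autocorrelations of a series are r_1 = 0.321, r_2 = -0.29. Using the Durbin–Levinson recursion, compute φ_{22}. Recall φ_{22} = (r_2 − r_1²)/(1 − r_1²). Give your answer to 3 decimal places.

-0.438

φ_{22} = (r_2 − r_1²) / (1 − r_1²)
r_1² = (0.321)² = 0.103041
Numerator = -0.29 − 0.1030 = -0.3930; denominator = 1 − 0.1030 = 0.8970
φ_{22} = -0.3930 / 0.8970 = -0.438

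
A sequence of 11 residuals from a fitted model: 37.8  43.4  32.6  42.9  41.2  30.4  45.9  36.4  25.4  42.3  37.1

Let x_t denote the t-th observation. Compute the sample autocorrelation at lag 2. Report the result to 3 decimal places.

-0.222

Mean x̄ = (37.8 + 43.4 + 32.6 + 42.9 + 41.2 + 30.4 + 45.9 + 36.4 + 25.4 + 42.3 + 37.1)/11 = 37.7636
Numerator Σ_{t=1}^{9}(x_t−x̄)(x_{t+2}−x̄) = -87.3790
Denominator Σ(x_t−x̄)² = 392.7855
r_2 = -87.3790 / 392.7855 = -0.222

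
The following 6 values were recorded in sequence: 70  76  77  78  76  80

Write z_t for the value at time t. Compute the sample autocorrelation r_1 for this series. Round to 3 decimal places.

Mean z̄ = (70 + 76 + 77 + 78 + 76 + 80)/6 = 76.1667
Deviations from mean: -6.1667, -0.1667, 0.8333, 1.8333, -0.1667, 3.8333
Numerator Σ_{t=1}^{5}(z_t−z̄)(z_{t+1}−z̄) = 1.4722
Denominator Σ(z_t−z̄)² = 56.8333
r_1 = 1.4722 / 56.8333 = 0.026

0.026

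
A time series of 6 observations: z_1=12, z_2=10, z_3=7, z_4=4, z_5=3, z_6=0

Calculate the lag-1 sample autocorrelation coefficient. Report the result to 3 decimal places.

Mean z̄ = (12 + 10 + 7 + 4 + 3 + 0)/6 = 6.0000
Deviations from mean: 6.0000, 4.0000, 1.0000, -2.0000, -3.0000, -6.0000
Σ(z_t−z̄)(z_{t+1}−z̄) = (24.0000) + (4.0000) + (-2.0000) + (6.0000) + (18.0000) = 50.0000
Denominator Σ(z_t−z̄)² = 102.0000
r_1 = 50.0000 / 102.0000 = 0.490

0.490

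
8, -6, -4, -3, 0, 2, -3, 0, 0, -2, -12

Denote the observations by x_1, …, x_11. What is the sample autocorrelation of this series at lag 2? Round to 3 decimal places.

-0.165

Mean x̄ = (8 − 6 − 4 − 3 + 0 + 2 − 3 + 0 + 0 − 2 − 12)/11 = -1.8182
Numerator Σ_{t=1}^{9}(x_t−x̄)(x_{t+2}−x̄) = -41.1570
Denominator Σ(x_t−x̄)² = 249.6364
r_2 = -41.1570 / 249.6364 = -0.165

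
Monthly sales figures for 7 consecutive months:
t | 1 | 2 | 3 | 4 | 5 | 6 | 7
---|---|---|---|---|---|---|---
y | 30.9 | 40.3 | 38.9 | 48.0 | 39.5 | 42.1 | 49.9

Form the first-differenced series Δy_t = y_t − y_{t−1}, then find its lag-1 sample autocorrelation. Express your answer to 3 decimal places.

First differences Δy: 9.4, -1.4, 9.1, -8.5, 2.6, 7.8
Mean of differences = 3.1667
Numerator Σ(Δy_t−Δȳ)(Δy_{t+1}−Δȳ) = -120.7978
Denominator Σ(Δy_t−Δȳ)² = 252.8133
r_1(Δy) = -120.7978 / 252.8133 = -0.478

-0.478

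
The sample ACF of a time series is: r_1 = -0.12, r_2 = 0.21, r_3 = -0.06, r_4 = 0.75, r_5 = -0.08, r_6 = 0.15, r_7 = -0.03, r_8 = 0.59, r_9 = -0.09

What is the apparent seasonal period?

The largest autocorrelation is r_4 = 0.75, with a weaker echo at lag 8 (0.59); the remaining lags stay at or below 0.21.
The dominant spike at lag 4 indicates a seasonal period of 4.

4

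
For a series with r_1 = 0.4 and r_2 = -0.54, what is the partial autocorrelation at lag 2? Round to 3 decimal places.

φ_{22} = (r_2 − r_1²) / (1 − r_1²)
r_1² = (0.4)² = 0.16
Numerator = -0.54 − 0.1600 = -0.7000; denominator = 1 − 0.1600 = 0.8400
φ_{22} = -0.7000 / 0.8400 = -0.833

-0.833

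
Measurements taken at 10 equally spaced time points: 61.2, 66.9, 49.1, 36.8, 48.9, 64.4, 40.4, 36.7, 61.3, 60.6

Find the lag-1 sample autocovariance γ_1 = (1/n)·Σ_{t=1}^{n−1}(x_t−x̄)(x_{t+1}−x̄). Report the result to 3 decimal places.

Mean x̄ = (61.2 + 66.9 + 49.1 + 36.8 + 48.9 + 64.4 + 40.4 + 36.7 + 61.3 + 60.6)/10 = 52.6300
Σ_{t=1}^{9}(x_t−x̄)(x_{t+1}−x̄) = 124.8081
γ_1 = 124.8081 / 10 = 12.481

12.481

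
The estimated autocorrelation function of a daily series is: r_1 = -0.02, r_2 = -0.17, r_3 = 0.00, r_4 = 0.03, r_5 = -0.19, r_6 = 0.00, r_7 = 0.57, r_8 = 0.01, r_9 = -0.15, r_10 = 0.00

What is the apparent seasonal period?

The largest autocorrelation is r_7 = 0.57; the remaining lags stay at or below 0.03.
The dominant spike at lag 7 indicates a seasonal period of 7.

7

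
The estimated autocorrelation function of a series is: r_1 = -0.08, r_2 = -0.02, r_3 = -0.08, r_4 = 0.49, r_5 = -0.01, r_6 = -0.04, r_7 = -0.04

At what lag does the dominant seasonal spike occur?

The largest autocorrelation is r_4 = 0.49; the remaining lags stay at or below -0.01.
The dominant spike at lag 4 indicates a seasonal period of 4.

4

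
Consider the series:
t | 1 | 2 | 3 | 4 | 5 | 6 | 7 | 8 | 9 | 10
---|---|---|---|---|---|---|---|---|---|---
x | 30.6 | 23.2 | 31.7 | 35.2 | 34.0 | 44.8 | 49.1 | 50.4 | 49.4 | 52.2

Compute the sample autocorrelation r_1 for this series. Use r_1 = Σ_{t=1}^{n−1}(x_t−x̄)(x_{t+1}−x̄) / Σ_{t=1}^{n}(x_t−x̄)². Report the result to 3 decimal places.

0.725

Mean x̄ = (30.6 + 23.2 + 31.7 + 35.2 + 34.0 + 44.8 + 49.1 + 50.4 + 49.4 + 52.2)/10 = 40.0600
Numerator Σ_{t=1}^{9}(x_t−x̄)(x_{t+1}−x̄) = 688.0884
Denominator Σ(x_t−x̄)² = 949.7040
r_1 = 688.0884 / 949.7040 = 0.725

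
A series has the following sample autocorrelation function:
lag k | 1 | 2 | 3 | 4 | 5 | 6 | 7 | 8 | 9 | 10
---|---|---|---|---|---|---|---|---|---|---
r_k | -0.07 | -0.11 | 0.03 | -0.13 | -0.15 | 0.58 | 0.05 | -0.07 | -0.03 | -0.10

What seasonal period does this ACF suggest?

6

The largest autocorrelation is r_6 = 0.58; the remaining lags stay at or below 0.05.
The dominant spike at lag 6 indicates a seasonal period of 6.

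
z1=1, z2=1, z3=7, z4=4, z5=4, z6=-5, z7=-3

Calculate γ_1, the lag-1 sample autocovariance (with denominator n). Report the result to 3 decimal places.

4.458

Mean z̄ = (1 + 1 + 7 + 4 + 4 − 5 − 3)/7 = 1.2857
Σ_{t=1}^{6}(z_t−z̄)(z_{t+1}−z̄) = 31.2041
γ_1 = 31.2041 / 7 = 4.458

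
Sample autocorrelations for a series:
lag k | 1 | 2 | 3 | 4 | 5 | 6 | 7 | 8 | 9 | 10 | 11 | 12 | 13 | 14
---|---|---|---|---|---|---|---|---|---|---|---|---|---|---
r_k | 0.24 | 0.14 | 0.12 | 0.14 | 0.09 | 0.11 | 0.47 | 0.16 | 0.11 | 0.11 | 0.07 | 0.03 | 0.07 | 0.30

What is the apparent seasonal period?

7

The largest autocorrelation is r_7 = 0.47, with a weaker echo at lag 14 (0.30); the remaining lags stay at or below 0.24. The elevated value at lag 1 (0.24), dropping to 0.14 at lag 2, reflects decaying short-term dependence rather than seasonality.
The dominant spike at lag 7 indicates a seasonal period of 7.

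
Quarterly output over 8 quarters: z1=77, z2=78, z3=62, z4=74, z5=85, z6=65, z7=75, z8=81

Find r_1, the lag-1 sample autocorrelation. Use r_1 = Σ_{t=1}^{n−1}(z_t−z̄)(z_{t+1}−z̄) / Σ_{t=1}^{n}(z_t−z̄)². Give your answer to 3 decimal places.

-0.321

Mean z̄ = (77 + 78 + 62 + 74 + 85 + 65 + 75 + 81)/8 = 74.6250
Deviations from mean: 2.3750, 3.3750, -12.6250, -0.6250, 10.3750, -9.6250, 0.3750, 6.3750
Σ(z_t−z̄)(z_{t+1}−z̄) = (8.0156) + (-42.6094) + (7.8906) + (-6.4844) + (-99.8594) + (-3.6094) + (2.3906) = -134.2656
Denominator Σ(z_t−z̄)² = 417.8750
r_1 = -134.2656 / 417.8750 = -0.321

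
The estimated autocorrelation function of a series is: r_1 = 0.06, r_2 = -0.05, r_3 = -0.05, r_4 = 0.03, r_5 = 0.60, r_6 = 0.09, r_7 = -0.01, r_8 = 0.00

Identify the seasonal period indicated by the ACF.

5

The largest autocorrelation is r_5 = 0.60; the remaining lags stay at or below 0.09.
The dominant spike at lag 5 indicates a seasonal period of 5.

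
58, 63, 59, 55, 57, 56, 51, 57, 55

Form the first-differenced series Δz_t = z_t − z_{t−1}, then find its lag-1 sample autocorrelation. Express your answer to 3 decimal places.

First differences Δz: 5, -4, -4, 2, -1, -5, 6, -2
Mean of differences = -0.3750
Numerator Σ(Δz_t−Δz̄)(Δz_{t+1}−Δz̄) = -53.3906
Denominator Σ(Δz_t−Δz̄)² = 125.8750
r_1(Δz) = -53.3906 / 125.8750 = -0.424

-0.424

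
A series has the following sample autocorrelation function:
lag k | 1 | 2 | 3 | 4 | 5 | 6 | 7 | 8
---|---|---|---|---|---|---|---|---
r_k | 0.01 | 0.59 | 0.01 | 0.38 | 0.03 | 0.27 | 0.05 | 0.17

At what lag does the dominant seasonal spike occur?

The largest autocorrelation is r_2 = 0.59, with weaker echoes at lags 4 (0.38), 6 (0.27) and 8 (0.17); the remaining lags stay at or below 0.05.
The dominant spike at lag 2 indicates a seasonal period of 2.

2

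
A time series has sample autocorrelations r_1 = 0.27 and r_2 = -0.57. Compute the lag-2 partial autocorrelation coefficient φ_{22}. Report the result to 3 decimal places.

-0.693

φ_{22} = (r_2 − r_1²) / (1 − r_1²)
r_1² = (0.27)² = 0.0729
Numerator = -0.57 − 0.0729 = -0.6429; denominator = 1 − 0.0729 = 0.9271
φ_{22} = -0.6429 / 0.9271 = -0.693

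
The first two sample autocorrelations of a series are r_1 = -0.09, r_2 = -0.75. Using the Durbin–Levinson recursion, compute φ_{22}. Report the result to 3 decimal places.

-0.764

φ_{22} = (r_2 − r_1²) / (1 − r_1²)
r_1² = (-0.09)² = 0.0081
Numerator = -0.75 − 0.0081 = -0.7581; denominator = 1 − 0.0081 = 0.9919
φ_{22} = -0.7581 / 0.9919 = -0.764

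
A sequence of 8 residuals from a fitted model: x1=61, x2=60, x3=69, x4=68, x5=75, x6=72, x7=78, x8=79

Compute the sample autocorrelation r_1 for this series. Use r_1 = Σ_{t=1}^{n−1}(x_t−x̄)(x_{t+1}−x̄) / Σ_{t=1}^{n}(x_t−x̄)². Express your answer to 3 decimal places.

Mean x̄ = (61 + 60 + 69 + 68 + 75 + 72 + 78 + 79)/8 = 70.2500
Deviations from mean: -9.2500, -10.2500, -1.2500, -2.2500, 4.7500, 1.7500, 7.7500, 8.7500
Σ(x_t−x̄)(x_{t+1}−x̄) = (94.8125) + (12.8125) + (2.8125) + (-10.6875) + (8.3125) + (13.5625) + (67.8125) = 189.4375
Denominator Σ(x_t−x̄)² = 359.5000
r_1 = 189.4375 / 359.5000 = 0.527

0.527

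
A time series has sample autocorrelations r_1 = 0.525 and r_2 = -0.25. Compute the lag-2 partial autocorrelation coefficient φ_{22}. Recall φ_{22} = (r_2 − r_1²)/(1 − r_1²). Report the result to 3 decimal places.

-0.726

φ_{22} = (r_2 − r_1²) / (1 − r_1²)
r_1² = (0.525)² = 0.275625
Numerator = -0.25 − 0.2756 = -0.5256; denominator = 1 − 0.2756 = 0.7244
φ_{22} = -0.5256 / 0.7244 = -0.726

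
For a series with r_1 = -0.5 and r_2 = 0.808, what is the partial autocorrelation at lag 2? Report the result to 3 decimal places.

0.744

φ_{22} = (r_2 − r_1²) / (1 − r_1²)
r_1² = (-0.5)² = 0.25
Numerator = 0.808 − 0.2500 = 0.5580; denominator = 1 − 0.2500 = 0.7500
φ_{22} = 0.5580 / 0.7500 = 0.744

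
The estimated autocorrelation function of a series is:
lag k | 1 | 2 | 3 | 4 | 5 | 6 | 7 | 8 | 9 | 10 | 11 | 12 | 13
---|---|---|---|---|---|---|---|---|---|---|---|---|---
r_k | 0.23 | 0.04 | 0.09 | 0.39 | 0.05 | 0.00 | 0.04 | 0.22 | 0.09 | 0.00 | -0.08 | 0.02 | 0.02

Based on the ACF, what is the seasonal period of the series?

The largest autocorrelation is r_4 = 0.39; the remaining lags stay at or below 0.23. The elevated value at lag 1 (0.23), dropping to 0.04 at lag 2, reflects decaying short-term dependence rather than seasonality.
The dominant spike at lag 4 indicates a seasonal period of 4.

4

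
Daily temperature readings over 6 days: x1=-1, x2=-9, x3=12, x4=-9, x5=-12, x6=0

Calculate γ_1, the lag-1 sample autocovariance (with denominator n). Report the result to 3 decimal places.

Mean x̄ = (-1 − 9 + 12 − 9 − 12 + 0)/6 = -3.1667
Σ_{t=1}^{5}(x_t−x̄)(x_{t+1}−x̄) = -166.0278
γ_1 = -166.0278 / 6 = -27.671

-27.671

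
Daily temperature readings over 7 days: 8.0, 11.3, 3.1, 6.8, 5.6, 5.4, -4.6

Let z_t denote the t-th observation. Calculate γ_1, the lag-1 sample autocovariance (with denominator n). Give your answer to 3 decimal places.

Mean z̄ = (8.0 + 11.3 + 3.1 + 6.8 + 5.6 + 5.4 − 4.6)/7 = 5.0857
Σ_{t=1}^{6}(z_t−z̄)(z_{t+1}−z̄) = 0.3655
γ_1 = 0.3655 / 7 = 0.052

0.052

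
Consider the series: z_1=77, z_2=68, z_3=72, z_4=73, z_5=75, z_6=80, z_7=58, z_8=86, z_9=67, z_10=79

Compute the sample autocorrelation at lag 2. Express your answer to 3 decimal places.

0.393

Mean z̄ = (77 + 68 + 72 + 73 + 75 + 80 + 58 + 86 + 67 + 79)/10 = 73.5000
Numerator Σ_{t=1}^{8}(z_t−z̄)(z_{t+2}−z̄) = 219.5000
Denominator Σ(z_t−z̄)² = 558.5000
r_2 = 219.5000 / 558.5000 = 0.393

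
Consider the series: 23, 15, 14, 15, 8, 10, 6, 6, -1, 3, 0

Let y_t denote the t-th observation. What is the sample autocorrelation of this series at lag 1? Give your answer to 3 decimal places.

Mean ȳ = (23 + 15 + 14 + 15 + 8 + 10 + 6 + 6 − 1 + 3 + 0)/11 = 9.0000
Numerator Σ_{t=1}^{10}(y_t−ȳ)(y_{t+1}−ȳ) = 287.0000
Denominator Σ(y_t−ȳ)² = 530.0000
r_1 = 287.0000 / 530.0000 = 0.542

0.542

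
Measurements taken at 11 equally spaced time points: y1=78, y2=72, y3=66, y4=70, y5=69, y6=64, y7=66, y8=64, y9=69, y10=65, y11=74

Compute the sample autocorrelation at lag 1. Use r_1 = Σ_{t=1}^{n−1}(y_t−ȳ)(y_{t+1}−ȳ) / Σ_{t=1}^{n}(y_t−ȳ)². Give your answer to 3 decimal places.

Mean ȳ = (78 + 72 + 66 + 70 + 69 + 64 + 66 + 64 + 69 + 65 + 74)/11 = 68.8182
Numerator Σ_{t=1}^{10}(y_t−ȳ)(y_{t+1}−ȳ) = 22.0579
Denominator Σ(y_t−ȳ)² = 199.6364
r_1 = 22.0579 / 199.6364 = 0.110

0.110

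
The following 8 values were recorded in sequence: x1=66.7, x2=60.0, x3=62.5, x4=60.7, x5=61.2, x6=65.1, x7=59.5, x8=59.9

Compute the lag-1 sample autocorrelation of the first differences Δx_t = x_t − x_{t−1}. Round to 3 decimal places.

First differences Δx: -6.7, 2.5, -1.8, 0.5, 3.9, -5.6, 0.4
Mean of differences = -0.9714
Numerator Σ(Δx_t−Δx̄)(Δx_{t+1}−Δx̄) = -45.7094
Denominator Σ(Δx_t−Δx̄)² = 94.7543
r_1(Δx) = -45.7094 / 94.7543 = -0.482

-0.482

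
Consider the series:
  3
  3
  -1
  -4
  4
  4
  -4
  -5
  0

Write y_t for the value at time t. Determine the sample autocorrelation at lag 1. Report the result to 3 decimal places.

0.130

Mean ȳ = (3 + 3 − 1 − 4 + 4 + 4 − 4 − 5 + 0)/9 = 0.0000
Numerator Σ_{t=1}^{8}(y_t−ȳ)(y_{t+1}−ȳ) = 14.0000
Denominator Σ(y_t−ȳ)² = 108.0000
r_1 = 14.0000 / 108.0000 = 0.130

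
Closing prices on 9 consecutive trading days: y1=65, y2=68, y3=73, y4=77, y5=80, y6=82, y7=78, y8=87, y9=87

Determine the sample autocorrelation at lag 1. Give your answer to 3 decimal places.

Mean ȳ = (65 + 68 + 73 + 77 + 80 + 82 + 78 + 87 + 87)/9 = 77.4444
Numerator Σ_{t=1}^{8}(y_t−ȳ)(y_{t+1}−ȳ) = 271.1358
Denominator Σ(y_t−ȳ)² = 474.2222
r_1 = 271.1358 / 474.2222 = 0.572

0.572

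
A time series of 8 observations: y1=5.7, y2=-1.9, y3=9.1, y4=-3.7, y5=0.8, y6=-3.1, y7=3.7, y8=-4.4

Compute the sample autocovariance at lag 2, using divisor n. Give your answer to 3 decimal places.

Mean ȳ = (5.7 − 1.9 + 9.1 − 3.7 + 0.8 − 3.1 + 3.7 − 4.4)/8 = 0.7750
Σ_{t=1}^{6}(y_t−ȳ)(y_{t+2}−ȳ) = 90.6463
γ_2 = 90.6463 / 8 = 11.331

11.331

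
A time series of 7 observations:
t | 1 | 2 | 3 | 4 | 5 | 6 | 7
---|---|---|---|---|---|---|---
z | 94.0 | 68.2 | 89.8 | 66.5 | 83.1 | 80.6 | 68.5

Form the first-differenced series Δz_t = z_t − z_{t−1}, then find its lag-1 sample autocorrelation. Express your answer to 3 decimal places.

-0.714

First differences Δz: -25.8, 21.6, -23.3, 16.6, -2.5, -12.1
Mean of differences = -4.2500
Numerator Σ(Δz_t−Δz̄)(Δz_{t+1}−Δz̄) = -1423.9525
Denominator Σ(Δz_t−Δz̄)² = 1994.9350
r_1(Δz) = -1423.9525 / 1994.9350 = -0.714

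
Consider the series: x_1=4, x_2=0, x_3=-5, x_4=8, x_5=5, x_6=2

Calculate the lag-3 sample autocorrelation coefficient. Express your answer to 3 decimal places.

Mean x̄ = (4 + 0 − 5 + 8 + 5 + 2)/6 = 2.3333
Deviations from mean: 1.6667, -2.3333, -7.3333, 5.6667, 2.6667, -0.3333
Numerator Σ_{t=1}^{3}(x_t−x̄)(x_{t+3}−x̄) = 5.6667
Denominator Σ(x_t−x̄)² = 101.3333
r_3 = 5.6667 / 101.3333 = 0.056

0.056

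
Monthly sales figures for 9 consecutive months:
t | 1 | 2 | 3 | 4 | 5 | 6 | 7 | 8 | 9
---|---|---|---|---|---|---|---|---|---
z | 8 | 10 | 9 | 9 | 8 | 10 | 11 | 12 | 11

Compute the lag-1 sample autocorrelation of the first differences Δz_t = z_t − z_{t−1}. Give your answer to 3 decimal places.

-0.243

First differences Δz: 2, -1, 0, -1, 2, 1, 1, -1
Mean of differences = 0.3750
Numerator Σ(Δz_t−Δz̄)(Δz_{t+1}−Δz̄) = -2.8906
Denominator Σ(Δz_t−Δz̄)² = 11.8750
r_1(Δz) = -2.8906 / 11.8750 = -0.243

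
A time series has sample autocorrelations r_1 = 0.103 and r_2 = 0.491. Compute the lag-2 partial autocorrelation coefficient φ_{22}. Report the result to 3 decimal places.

0.486

φ_{22} = (r_2 − r_1²) / (1 − r_1²)
r_1² = (0.103)² = 0.010609
Numerator = 0.491 − 0.0106 = 0.4804; denominator = 1 − 0.0106 = 0.9894
φ_{22} = 0.4804 / 0.9894 = 0.486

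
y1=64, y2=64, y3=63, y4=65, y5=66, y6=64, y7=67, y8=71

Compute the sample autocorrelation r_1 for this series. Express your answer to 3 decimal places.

Mean ȳ = (64 + 64 + 63 + 65 + 66 + 64 + 67 + 71)/8 = 65.5000
Deviations from mean: -1.5000, -1.5000, -2.5000, -0.5000, 0.5000, -1.5000, 1.5000, 5.5000
Σ(y_t−ȳ)(y_{t+1}−ȳ) = (2.2500) + (3.7500) + (1.2500) + (-0.2500) + (-0.7500) + (-2.2500) + (8.2500) = 12.2500
Denominator Σ(y_t−ȳ)² = 46.0000
r_1 = 12.2500 / 46.0000 = 0.266

0.266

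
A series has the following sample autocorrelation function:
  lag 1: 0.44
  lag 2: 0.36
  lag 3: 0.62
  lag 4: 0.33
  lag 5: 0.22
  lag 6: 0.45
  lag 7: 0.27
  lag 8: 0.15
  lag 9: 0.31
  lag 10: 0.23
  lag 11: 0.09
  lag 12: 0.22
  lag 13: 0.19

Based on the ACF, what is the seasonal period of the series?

The largest autocorrelation is r_3 = 0.62, with a weaker echo at lag 6 (0.45); the remaining lags stay at or below 0.44. The elevated value at lag 1 (0.44), dropping to 0.36 at lag 2, reflects decaying short-term dependence rather than seasonality.
The dominant spike at lag 3 indicates a seasonal period of 3.

3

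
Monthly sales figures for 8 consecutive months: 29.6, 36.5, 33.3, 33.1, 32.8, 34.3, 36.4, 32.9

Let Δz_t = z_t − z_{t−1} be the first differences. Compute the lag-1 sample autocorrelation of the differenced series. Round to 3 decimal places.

-0.348

First differences Δz: 6.9, -3.2, -0.2, -0.3, 1.5, 2.1, -3.5
Mean of differences = 0.4714
Numerator Σ(Δz_t−Δz̄)(Δz_{t+1}−Δz̄) = -26.2051
Denominator Σ(Δz_t−Δz̄)² = 75.3343
r_1(Δz) = -26.2051 / 75.3343 = -0.348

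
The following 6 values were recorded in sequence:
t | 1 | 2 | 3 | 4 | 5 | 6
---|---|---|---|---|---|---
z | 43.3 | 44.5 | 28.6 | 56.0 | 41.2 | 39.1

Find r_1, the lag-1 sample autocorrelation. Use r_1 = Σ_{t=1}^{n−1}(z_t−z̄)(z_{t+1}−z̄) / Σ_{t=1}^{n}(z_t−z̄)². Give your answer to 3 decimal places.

Mean z̄ = (43.3 + 44.5 + 28.6 + 56.0 + 41.2 + 39.1)/6 = 42.1167
Deviations from mean: 1.1833, 2.3833, -13.5167, 13.8833, -0.9167, -3.0167
Σ(z_t−z̄)(z_{t+1}−z̄) = (2.8203) + (-32.2147) + (-187.6564) + (-12.7264) + (2.7653) = -227.0119
Denominator Σ(z_t−z̄)² = 392.4683
r_1 = -227.0119 / 392.4683 = -0.578

-0.578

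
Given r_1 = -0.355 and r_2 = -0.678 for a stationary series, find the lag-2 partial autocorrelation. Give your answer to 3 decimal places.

φ_{22} = (r_2 − r_1²) / (1 − r_1²)
r_1² = (-0.355)² = 0.126025
Numerator = -0.678 − 0.1260 = -0.8040; denominator = 1 − 0.1260 = 0.8740
φ_{22} = -0.8040 / 0.8740 = -0.920

-0.920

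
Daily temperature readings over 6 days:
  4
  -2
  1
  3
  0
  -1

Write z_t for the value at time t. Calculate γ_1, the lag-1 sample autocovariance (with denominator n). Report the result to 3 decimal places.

Mean z̄ = (4 − 2 + 1 + 3 + 0 − 1)/6 = 0.8333
Σ_{t=1}^{5}(z_t−z̄)(z_{t+1}−z̄) = -9.3611
γ_1 = -9.3611 / 6 = -1.560

-1.560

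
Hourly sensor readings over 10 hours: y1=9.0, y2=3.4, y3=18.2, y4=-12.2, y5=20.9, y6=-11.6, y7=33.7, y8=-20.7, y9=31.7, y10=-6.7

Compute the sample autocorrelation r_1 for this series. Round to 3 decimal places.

-0.915

Mean ȳ = (9.0 + 3.4 + 18.2 − 12.2 + 20.9 − 11.6 + 33.7 − 20.7 + 31.7 − 6.7)/10 = 6.5700
Numerator Σ_{t=1}^{9}(y_t−ȳ)(y_{t+1}−ȳ) = -3043.7729
Denominator Σ(y_t−ȳ)² = 3326.3210
r_1 = -3043.7729 / 3326.3210 = -0.915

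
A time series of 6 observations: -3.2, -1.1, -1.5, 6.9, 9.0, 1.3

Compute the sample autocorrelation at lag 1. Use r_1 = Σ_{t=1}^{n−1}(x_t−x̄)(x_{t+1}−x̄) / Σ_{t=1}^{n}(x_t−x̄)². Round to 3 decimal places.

Mean x̄ = (-3.2 − 1.1 − 1.5 + 6.9 + 9.0 + 1.3)/6 = 1.9000
Deviations from mean: -5.1000, -3.0000, -3.4000, 5.0000, 7.1000, -0.6000
Σ(x_t−x̄)(x_{t+1}−x̄) = (15.3000) + (10.2000) + (-17.0000) + (35.5000) + (-4.2600) = 39.7400
Denominator Σ(x_t−x̄)² = 122.3400
r_1 = 39.7400 / 122.3400 = 0.325

0.325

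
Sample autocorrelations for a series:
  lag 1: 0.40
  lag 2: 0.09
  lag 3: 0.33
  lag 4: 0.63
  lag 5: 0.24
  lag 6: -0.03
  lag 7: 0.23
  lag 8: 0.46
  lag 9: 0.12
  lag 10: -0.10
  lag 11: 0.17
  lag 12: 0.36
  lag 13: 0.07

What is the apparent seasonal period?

The largest autocorrelation is r_4 = 0.63, with a weaker echo at lag 8 (0.46); the remaining lags stay at or below 0.40. The elevated value at lag 1 (0.40), dropping to 0.09 at lag 2, reflects decaying short-term dependence rather than seasonality.
The dominant spike at lag 4 indicates a seasonal period of 4.

4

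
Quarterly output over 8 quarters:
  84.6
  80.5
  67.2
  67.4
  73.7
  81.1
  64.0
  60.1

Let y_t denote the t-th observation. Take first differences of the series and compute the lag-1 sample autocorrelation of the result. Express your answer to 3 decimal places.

-0.059

First differences Δy: -4.1, -13.3, 0.2, 6.3, 7.4, -17.1, -3.9
Mean of differences = -3.5000
Numerator Σ(Δy_t−Δȳ)(Δy_{t+1}−Δȳ) = -30.1000
Denominator Σ(Δy_t−Δȳ)² = 510.0600
r_1(Δy) = -30.1000 / 510.0600 = -0.059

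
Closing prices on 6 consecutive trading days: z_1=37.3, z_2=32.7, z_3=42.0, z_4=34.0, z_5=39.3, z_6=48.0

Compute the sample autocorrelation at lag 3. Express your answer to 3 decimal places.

Mean z̄ = (37.3 + 32.7 + 42.0 + 34.0 + 39.3 + 48.0)/6 = 38.8833
Deviations from mean: -1.5833, -6.1833, 3.1167, -4.8833, 0.4167, 9.1167
Σ(z_t−z̄)(z_{t+3}−z̄) = (7.7319) + (-2.5764) + (28.4136) = 33.5692
Denominator Σ(z_t−z̄)² = 157.5883
r_3 = 33.5692 / 157.5883 = 0.213

0.213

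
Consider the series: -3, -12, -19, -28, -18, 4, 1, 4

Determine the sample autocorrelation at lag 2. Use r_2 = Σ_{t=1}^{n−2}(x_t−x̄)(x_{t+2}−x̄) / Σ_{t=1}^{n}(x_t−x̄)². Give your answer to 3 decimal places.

-0.076

Mean x̄ = (-3 − 12 − 19 − 28 − 18 + 4 + 1 + 4)/8 = -8.8750
Deviations from mean: 5.8750, -3.1250, -10.1250, -19.1250, -9.1250, 12.8750, 9.8750, 12.8750
Numerator Σ_{t=1}^{6}(x_t−x̄)(x_{t+2}−x̄) = -77.9063
Denominator Σ(x_t−x̄)² = 1024.8750
r_2 = -77.9063 / 1024.8750 = -0.076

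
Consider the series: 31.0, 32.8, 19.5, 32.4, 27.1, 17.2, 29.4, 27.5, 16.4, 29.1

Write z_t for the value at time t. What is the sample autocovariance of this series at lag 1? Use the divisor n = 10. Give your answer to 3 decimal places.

-12.211

Mean z̄ = (31.0 + 32.8 + 19.5 + 32.4 + 27.1 + 17.2 + 29.4 + 27.5 + 16.4 + 29.1)/10 = 26.2400
Σ_{t=1}^{9}(z_t−z̄)(z_{t+1}−z̄) = -122.1096
γ_1 = -122.1096 / 10 = -12.211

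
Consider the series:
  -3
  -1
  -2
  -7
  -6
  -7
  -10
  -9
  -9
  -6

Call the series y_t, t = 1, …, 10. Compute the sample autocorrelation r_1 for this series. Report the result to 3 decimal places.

Mean ȳ = (-3 − 1 − 2 − 7 − 6 − 7 − 10 − 9 − 9 − 6)/10 = -6.0000
Numerator Σ_{t=1}^{9}(y_t−ȳ)(y_{t+1}−ȳ) = 56.0000
Denominator Σ(y_t−ȳ)² = 86.0000
r_1 = 56.0000 / 86.0000 = 0.651

0.651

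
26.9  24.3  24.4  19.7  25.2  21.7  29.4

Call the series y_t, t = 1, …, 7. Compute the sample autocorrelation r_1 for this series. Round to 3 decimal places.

Mean ȳ = (26.9 + 24.3 + 24.4 + 19.7 + 25.2 + 21.7 + 29.4)/7 = 24.5143
Deviations from mean: 2.3857, -0.2143, -0.1143, -4.8143, 0.6857, -2.8143, 4.8857
Σ(y_t−ȳ)(y_{t+1}−ȳ) = (-0.5112) + (0.0245) + (0.5502) + (-3.3012) + (-1.9298) + (-13.7498) = -18.9173
Denominator Σ(y_t−ȳ)² = 61.1886
r_1 = -18.9173 / 61.1886 = -0.309

-0.309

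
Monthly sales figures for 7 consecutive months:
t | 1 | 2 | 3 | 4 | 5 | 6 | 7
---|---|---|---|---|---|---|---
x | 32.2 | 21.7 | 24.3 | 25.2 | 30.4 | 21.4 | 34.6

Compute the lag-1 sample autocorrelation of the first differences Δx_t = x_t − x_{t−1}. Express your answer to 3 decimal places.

First differences Δx: -10.5, 2.6, 0.9, 5.2, -9.0, 13.2
Mean of differences = 0.4000
Numerator Σ(Δx_t−Δx̄)(Δx_{t+1}−Δx̄) = -185.9200
Denominator Σ(Δx_t−Δx̄)² = 399.1400
r_1(Δx) = -185.9200 / 399.1400 = -0.466

-0.466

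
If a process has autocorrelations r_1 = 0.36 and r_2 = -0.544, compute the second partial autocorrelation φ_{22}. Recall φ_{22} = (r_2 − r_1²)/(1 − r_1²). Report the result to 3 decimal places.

φ_{22} = (r_2 − r_1²) / (1 − r_1²)
r_1² = (0.36)² = 0.1296
Numerator = -0.544 − 0.1296 = -0.6736; denominator = 1 − 0.1296 = 0.8704
φ_{22} = -0.6736 / 0.8704 = -0.774

-0.774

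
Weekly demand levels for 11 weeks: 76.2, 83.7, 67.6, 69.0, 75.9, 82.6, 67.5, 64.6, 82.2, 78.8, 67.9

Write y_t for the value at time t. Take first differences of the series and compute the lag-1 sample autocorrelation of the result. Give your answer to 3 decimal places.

-0.207

First differences Δy: 7.5, -16.1, 1.4, 6.9, 6.7, -15.1, -2.9, 17.6, -3.4, -10.9
Mean of differences = -0.8300
Numerator Σ(Δy_t−Δȳ)(Δy_{t+1}−Δȳ) = -223.3559
Denominator Σ(Δy_t−Δȳ)² = 1079.5810
r_1(Δy) = -223.3559 / 1079.5810 = -0.207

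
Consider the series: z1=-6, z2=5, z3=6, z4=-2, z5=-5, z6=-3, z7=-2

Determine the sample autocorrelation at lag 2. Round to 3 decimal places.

Mean z̄ = (-6 + 5 + 6 − 2 − 5 − 3 − 2)/7 = -1.0000
Σ(z_t−z̄)(z_{t+2}−z̄) = (-35.0000) + (-6.0000) + (-28.0000) + (2.0000) + (4.0000) = -63.0000
Denominator Σ(z_t−z̄)² = 132.0000
r_2 = -63.0000 / 132.0000 = -0.477

-0.477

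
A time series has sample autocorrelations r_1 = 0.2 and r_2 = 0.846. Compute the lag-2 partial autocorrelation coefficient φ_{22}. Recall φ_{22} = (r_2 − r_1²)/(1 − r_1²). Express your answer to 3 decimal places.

φ_{22} = (r_2 − r_1²) / (1 − r_1²)
r_1² = (0.2)² = 0.04
Numerator = 0.846 − 0.0400 = 0.8060; denominator = 1 − 0.0400 = 0.9600
φ_{22} = 0.8060 / 0.9600 = 0.840

0.840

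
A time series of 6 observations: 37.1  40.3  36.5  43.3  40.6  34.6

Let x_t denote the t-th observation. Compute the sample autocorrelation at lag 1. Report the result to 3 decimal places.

Mean x̄ = (37.1 + 40.3 + 36.5 + 43.3 + 40.6 + 34.6)/6 = 38.7333
Deviations from mean: -1.6333, 1.5667, -2.2333, 4.5667, 1.8667, -4.1333
Numerator Σ_{t=1}^{5}(x_t−x̄)(x_{t+1}−x̄) = -15.4478
Denominator Σ(x_t−x̄)² = 51.5333
r_1 = -15.4478 / 51.5333 = -0.300

-0.300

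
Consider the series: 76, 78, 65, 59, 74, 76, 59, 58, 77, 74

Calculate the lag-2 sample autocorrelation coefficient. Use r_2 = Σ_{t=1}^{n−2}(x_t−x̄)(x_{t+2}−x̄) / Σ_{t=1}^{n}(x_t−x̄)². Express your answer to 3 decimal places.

-0.729

Mean x̄ = (76 + 78 + 65 + 59 + 74 + 76 + 59 + 58 + 77 + 74)/10 = 69.6000
Numerator Σ_{t=1}^{8}(x_t−x̄)(x_{t+2}−x̄) = -456.9200
Denominator Σ(x_t−x̄)² = 626.4000
r_2 = -456.9200 / 626.4000 = -0.729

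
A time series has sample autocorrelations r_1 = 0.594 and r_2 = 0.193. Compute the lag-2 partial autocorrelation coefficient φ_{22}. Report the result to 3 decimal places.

-0.247

φ_{22} = (r_2 − r_1²) / (1 − r_1²)
r_1² = (0.594)² = 0.352836
Numerator = 0.193 − 0.3528 = -0.1598; denominator = 1 − 0.3528 = 0.6472
φ_{22} = -0.1598 / 0.6472 = -0.247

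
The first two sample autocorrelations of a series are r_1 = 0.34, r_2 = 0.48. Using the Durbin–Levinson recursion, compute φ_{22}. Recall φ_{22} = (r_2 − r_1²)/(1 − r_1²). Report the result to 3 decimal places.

φ_{22} = (r_2 − r_1²) / (1 − r_1²)
r_1² = (0.34)² = 0.1156
Numerator = 0.48 − 0.1156 = 0.3644; denominator = 1 − 0.1156 = 0.8844
φ_{22} = 0.3644 / 0.8844 = 0.412

0.412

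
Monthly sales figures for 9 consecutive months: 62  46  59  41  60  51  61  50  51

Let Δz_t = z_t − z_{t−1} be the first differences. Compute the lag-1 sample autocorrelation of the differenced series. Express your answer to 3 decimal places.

First differences Δz: -16, 13, -18, 19, -9, 10, -11, 1
Mean of differences = -1.3750
Numerator Σ(Δz_t−Δz̄)(Δz_{t+1}−Δz̄) = -1162.3906
Denominator Σ(Δz_t−Δz̄)² = 1397.8750
r_1(Δz) = -1162.3906 / 1397.8750 = -0.832

-0.832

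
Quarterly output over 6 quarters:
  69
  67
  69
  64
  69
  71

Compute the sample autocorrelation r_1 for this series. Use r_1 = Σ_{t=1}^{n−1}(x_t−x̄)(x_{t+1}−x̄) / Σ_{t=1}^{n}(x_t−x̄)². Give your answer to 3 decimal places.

-0.226

Mean x̄ = (69 + 67 + 69 + 64 + 69 + 71)/6 = 68.1667
Numerator Σ_{t=1}^{5}(x_t−x̄)(x_{t+1}−x̄) = -6.5278
Denominator Σ(x_t−x̄)² = 28.8333
r_1 = -6.5278 / 28.8333 = -0.226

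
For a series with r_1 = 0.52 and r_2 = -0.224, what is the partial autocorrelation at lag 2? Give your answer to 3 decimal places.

-0.678

φ_{22} = (r_2 − r_1²) / (1 − r_1²)
r_1² = (0.52)² = 0.2704
Numerator = -0.224 − 0.2704 = -0.4944; denominator = 1 − 0.2704 = 0.7296
φ_{22} = -0.4944 / 0.7296 = -0.678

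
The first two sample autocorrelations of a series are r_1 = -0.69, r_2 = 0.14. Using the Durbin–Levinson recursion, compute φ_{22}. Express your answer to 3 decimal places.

-0.642

φ_{22} = (r_2 − r_1²) / (1 − r_1²)
r_1² = (-0.69)² = 0.4761
Numerator = 0.14 − 0.4761 = -0.3361; denominator = 1 − 0.4761 = 0.5239
φ_{22} = -0.3361 / 0.5239 = -0.642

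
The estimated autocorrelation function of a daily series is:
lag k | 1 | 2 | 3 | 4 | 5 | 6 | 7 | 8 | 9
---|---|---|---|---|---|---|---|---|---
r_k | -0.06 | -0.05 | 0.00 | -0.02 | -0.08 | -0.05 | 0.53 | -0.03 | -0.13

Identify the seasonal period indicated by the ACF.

The largest autocorrelation is r_7 = 0.53; the remaining lags stay at or below 0.00.
The dominant spike at lag 7 indicates a seasonal period of 7.

7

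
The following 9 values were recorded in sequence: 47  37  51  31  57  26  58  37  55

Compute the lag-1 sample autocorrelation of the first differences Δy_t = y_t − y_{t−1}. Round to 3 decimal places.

-0.921

First differences Δy: -10, 14, -20, 26, -31, 32, -21, 18
Mean of differences = 1.0000
Numerator Σ(Δy_t−Δȳ)(Δy_{t+1}−Δȳ) = -3789.0000
Denominator Σ(Δy_t−Δȳ)² = 4114.0000
r_1(Δy) = -3789.0000 / 4114.0000 = -0.921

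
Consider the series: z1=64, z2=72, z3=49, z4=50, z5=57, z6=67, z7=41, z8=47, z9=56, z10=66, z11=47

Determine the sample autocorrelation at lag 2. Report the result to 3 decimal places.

Mean z̄ = (64 + 72 + 49 + 50 + 57 + 67 + 41 + 47 + 56 + 66 + 47)/11 = 56.0000
Numerator Σ_{t=1}^{9}(z_t−z̄)(z_{t+2}−z̄) = -429.0000
Denominator Σ(z_t−z̄)² = 1014.0000
r_2 = -429.0000 / 1014.0000 = -0.423

-0.423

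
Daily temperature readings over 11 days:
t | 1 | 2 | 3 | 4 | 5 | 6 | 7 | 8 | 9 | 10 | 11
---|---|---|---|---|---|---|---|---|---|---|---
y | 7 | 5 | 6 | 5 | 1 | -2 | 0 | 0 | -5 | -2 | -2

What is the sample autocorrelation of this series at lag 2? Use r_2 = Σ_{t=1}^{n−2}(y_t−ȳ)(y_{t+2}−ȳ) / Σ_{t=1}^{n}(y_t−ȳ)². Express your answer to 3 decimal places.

0.408

Mean ȳ = (7 + 5 + 6 + 5 + 1 − 2 + 0 + 0 − 5 − 2 − 2)/11 = 1.1818
Numerator Σ_{t=1}^{9}(y_t−ȳ)(y_{t+2}−ȳ) = 64.2975
Denominator Σ(y_t−ȳ)² = 157.6364
r_2 = 64.2975 / 157.6364 = 0.408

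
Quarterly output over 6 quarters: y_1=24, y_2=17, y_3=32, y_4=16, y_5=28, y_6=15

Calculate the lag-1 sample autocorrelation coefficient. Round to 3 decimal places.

-0.792

Mean ȳ = (24 + 17 + 32 + 16 + 28 + 15)/6 = 22.0000
Σ(y_t−ȳ)(y_{t+1}−ȳ) = (-10.0000) + (-50.0000) + (-60.0000) + (-36.0000) + (-42.0000) = -198.0000
Denominator Σ(y_t−ȳ)² = 250.0000
r_1 = -198.0000 / 250.0000 = -0.792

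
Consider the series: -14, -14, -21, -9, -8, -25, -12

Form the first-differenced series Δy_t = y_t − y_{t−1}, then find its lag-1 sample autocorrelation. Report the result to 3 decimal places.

-0.470

First differences Δy: 0, -7, 12, 1, -17, 13
Mean of differences = 0.3333
Numerator Σ(Δy_t−Δȳ)(Δy_{t+1}−Δȳ) = -306.4444
Denominator Σ(Δy_t−Δȳ)² = 651.3333
r_1(Δy) = -306.4444 / 651.3333 = -0.470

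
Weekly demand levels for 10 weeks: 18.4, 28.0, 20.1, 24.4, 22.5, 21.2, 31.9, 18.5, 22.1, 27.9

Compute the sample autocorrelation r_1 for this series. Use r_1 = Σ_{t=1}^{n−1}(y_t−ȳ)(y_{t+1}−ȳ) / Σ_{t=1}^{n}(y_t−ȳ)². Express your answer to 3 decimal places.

Mean ȳ = (18.4 + 28.0 + 20.1 + 24.4 + 22.5 + 21.2 + 31.9 + 18.5 + 22.1 + 27.9)/10 = 23.5000
Numerator Σ_{t=1}^{9}(y_t−ȳ)(y_{t+1}−ȳ) = -100.3900
Denominator Σ(y_t−ȳ)² = 181.8000
r_1 = -100.3900 / 181.8000 = -0.552

-0.552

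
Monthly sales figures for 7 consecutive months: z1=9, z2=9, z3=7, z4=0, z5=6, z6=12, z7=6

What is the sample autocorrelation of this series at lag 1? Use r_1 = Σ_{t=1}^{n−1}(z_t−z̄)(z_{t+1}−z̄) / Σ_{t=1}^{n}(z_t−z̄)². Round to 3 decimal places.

0.012

Mean z̄ = (9 + 9 + 7 + 0 + 6 + 12 + 6)/7 = 7.0000
Σ(z_t−z̄)(z_{t+1}−z̄) = (4.0000) + (0.0000) + (0.0000) + (7.0000) + (-5.0000) + (-5.0000) = 1.0000
Denominator Σ(z_t−z̄)² = 84.0000
r_1 = 1.0000 / 84.0000 = 0.012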